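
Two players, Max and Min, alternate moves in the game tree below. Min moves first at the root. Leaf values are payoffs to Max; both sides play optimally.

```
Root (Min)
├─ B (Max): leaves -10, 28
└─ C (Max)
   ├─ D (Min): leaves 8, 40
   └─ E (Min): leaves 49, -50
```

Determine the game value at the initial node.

B (Max): max(-10, 28) = 28
D (Min): min(8, 40) = 8
E (Min): min(49, -50) = -50
C (Max): max(8, -50) = 8
Root (Min): min(28, 8) = 8

8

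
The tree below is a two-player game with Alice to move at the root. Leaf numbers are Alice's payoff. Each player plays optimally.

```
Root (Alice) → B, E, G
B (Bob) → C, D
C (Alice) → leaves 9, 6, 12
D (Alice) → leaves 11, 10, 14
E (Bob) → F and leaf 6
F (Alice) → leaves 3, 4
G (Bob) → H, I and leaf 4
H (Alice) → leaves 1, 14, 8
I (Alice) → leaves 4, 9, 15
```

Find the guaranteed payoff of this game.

12

C (Alice): max(9, 6, 12) = 12
D (Alice): max(11, 10, 14) = 14
B (Bob): min(12, 14) = 12
F (Alice): max(3, 4) = 4
E (Bob): min(4, 6) = 4
H (Alice): max(1, 14, 8) = 14
I (Alice): max(4, 9, 15) = 15
G (Bob): min(14, 15, 4) = 4
Root (Alice): max(12, 4, 4) = 12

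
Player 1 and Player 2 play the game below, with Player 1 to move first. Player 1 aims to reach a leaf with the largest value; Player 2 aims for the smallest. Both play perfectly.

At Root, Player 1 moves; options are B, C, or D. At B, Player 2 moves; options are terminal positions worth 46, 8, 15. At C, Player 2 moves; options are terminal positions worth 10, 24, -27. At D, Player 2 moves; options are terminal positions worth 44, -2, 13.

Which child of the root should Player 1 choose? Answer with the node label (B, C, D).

B (Player 2): min(46, 8, 15) = 8
C (Player 2): min(10, 24, -27) = -27
D (Player 2): min(44, -2, 13) = -2
Root (Player 1): max(8, -27, -2) = 8
Player 1 picks the child with the highest value: B (value 8).

B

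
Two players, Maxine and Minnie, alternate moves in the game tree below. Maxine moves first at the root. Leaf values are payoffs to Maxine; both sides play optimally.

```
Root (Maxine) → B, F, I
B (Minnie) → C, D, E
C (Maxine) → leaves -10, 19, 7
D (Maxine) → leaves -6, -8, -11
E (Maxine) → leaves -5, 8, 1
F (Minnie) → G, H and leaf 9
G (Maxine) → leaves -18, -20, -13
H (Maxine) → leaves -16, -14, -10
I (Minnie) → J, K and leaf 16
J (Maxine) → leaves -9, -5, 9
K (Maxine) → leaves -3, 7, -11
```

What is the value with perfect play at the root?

7

C (Maxine): max(-10, 19, 7) = 19
D (Maxine): max(-6, -8, -11) = -6
E (Maxine): max(-5, 8, 1) = 8
B (Minnie): min(19, -6, 8) = -6
G (Maxine): max(-18, -20, -13) = -13
H (Maxine): max(-16, -14, -10) = -10
F (Minnie): min(-13, -10, 9) = -13
J (Maxine): max(-9, -5, 9) = 9
K (Maxine): max(-3, 7, -11) = 7
I (Minnie): min(9, 7, 16) = 7
Root (Maxine): max(-6, -13, 7) = 7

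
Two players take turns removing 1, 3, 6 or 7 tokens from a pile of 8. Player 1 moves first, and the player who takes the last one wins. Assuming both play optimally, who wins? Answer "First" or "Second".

W/L table (W = player to move can force a win):
i:   0  1  2  3  4  5  6  7  8
     L  W  L  W  L  W  W  W  W
Position 8 is W, so the first player wins.

First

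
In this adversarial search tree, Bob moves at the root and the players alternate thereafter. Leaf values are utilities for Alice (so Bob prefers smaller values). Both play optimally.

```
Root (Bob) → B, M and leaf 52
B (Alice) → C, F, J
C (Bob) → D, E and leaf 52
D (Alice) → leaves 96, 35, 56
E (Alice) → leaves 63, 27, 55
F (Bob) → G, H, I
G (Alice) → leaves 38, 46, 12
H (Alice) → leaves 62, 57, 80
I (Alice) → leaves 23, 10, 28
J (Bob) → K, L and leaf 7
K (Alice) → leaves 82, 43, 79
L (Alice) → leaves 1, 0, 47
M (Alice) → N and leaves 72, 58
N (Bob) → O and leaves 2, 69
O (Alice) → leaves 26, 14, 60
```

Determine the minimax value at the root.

52

D (Alice): max(96, 35, 56) = 96
E (Alice): max(63, 27, 55) = 63
C (Bob): min(96, 63, 52) = 52
G (Alice): max(38, 46, 12) = 46
H (Alice): max(62, 57, 80) = 80
I (Alice): max(23, 10, 28) = 28
F (Bob): min(46, 80, 28) = 28
K (Alice): max(82, 43, 79) = 82
L (Alice): max(1, 0, 47) = 47
J (Bob): min(82, 47, 7) = 7
B (Alice): max(52, 28, 7) = 52
O (Alice): max(26, 14, 60) = 60
N (Bob): min(60, 2, 69) = 2
M (Alice): max(2, 72, 58) = 72
Root (Bob): min(52, 72, 52) = 52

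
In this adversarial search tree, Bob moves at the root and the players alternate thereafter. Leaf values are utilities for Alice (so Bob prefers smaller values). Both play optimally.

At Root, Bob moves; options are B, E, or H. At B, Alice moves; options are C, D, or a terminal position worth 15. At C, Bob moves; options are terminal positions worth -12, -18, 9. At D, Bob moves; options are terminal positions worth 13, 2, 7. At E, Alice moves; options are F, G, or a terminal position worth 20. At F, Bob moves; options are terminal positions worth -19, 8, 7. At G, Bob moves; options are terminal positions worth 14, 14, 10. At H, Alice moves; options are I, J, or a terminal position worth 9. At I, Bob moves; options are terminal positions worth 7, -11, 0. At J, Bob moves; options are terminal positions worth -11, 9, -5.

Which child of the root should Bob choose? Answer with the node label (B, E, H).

C (Bob): min(-12, -18, 9) = -18
D (Bob): min(13, 2, 7) = 2
B (Alice): max(-18, 2, 15) = 15
F (Bob): min(-19, 8, 7) = -19
G (Bob): min(14, 14, 10) = 10
E (Alice): max(-19, 10, 20) = 20
I (Bob): min(7, -11, 0) = -11
J (Bob): min(-11, 9, -5) = -11
H (Alice): max(-11, -11, 9) = 9
Root (Bob): min(15, 20, 9) = 9
Bob picks the child with the lowest value: H (value 9).

H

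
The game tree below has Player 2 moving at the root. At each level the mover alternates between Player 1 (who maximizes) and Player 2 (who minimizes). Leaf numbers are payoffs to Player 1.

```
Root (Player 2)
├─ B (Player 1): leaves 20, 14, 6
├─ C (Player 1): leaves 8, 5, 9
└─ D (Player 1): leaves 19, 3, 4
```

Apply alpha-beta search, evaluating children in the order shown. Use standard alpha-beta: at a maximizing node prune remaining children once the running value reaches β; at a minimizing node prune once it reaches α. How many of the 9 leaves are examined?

7

B [α=-∞,β=+∞]: v=20
C [α=-∞,β=20]: v=9
D [α=-∞,β=9]: v=19 after child 1 ≥ β → β-cutoff, skip 2
Root [α=-∞,β=+∞]: v=9
Leaves evaluated: 7 of 9.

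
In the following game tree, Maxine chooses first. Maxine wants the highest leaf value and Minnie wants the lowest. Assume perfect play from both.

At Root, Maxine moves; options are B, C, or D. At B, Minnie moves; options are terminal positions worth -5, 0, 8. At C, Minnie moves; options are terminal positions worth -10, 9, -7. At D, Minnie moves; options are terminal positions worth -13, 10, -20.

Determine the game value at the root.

-5

B (Minnie): min(-5, 0, 8) = -5
C (Minnie): min(-10, 9, -7) = -10
D (Minnie): min(-13, 10, -20) = -20
Root (Maxine): max(-5, -10, -20) = -5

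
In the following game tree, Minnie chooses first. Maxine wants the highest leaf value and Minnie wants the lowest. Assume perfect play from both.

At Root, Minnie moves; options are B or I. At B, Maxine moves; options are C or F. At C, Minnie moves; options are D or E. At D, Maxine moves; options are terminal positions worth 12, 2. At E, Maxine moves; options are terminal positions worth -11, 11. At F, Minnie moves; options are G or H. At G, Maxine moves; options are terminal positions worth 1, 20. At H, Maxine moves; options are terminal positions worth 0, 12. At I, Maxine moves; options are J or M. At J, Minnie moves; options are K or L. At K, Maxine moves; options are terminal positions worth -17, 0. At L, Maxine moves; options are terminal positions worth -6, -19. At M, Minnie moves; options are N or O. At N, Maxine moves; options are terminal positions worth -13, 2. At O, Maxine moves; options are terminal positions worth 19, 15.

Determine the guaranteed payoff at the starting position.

2

D (Maxine): max(12, 2) = 12
E (Maxine): max(-11, 11) = 11
C (Minnie): min(12, 11) = 11
G (Maxine): max(1, 20) = 20
H (Maxine): max(0, 12) = 12
F (Minnie): min(20, 12) = 12
B (Maxine): max(11, 12) = 12
K (Maxine): max(-17, 0) = 0
L (Maxine): max(-6, -19) = -6
J (Minnie): min(0, -6) = -6
N (Maxine): max(-13, 2) = 2
O (Maxine): max(19, 15) = 19
M (Minnie): min(2, 19) = 2
I (Maxine): max(-6, 2) = 2
Root (Minnie): min(12, 2) = 2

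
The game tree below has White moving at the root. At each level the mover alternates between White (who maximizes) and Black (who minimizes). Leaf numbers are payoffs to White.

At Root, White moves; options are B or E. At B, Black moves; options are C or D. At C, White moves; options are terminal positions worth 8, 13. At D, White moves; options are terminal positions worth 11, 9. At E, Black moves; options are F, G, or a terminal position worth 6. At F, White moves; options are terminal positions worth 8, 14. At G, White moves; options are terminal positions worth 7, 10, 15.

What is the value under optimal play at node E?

F: max(8, 14) = 14
G: max(7, 10, 15) = 15
E: min(14, 15, 6) = 6

6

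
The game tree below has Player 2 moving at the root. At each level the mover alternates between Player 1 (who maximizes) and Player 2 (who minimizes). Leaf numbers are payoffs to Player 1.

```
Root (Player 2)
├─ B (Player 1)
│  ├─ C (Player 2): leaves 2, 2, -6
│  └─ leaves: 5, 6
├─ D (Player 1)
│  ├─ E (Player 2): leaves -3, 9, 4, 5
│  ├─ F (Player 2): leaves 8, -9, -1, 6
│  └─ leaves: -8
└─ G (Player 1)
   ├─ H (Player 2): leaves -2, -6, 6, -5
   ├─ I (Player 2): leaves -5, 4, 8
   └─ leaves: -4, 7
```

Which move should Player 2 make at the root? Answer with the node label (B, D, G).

D

C (Player 2): min(2, 2, -6) = -6
B (Player 1): max(-6, 5, 6) = 6
E (Player 2): min(-3, 9, 4, 5) = -3
F (Player 2): min(8, -9, -1, 6) = -9
D (Player 1): max(-3, -9, -8) = -3
H (Player 2): min(-2, -6, 6, -5) = -6
I (Player 2): min(-5, 4, 8) = -5
G (Player 1): max(-6, -5, -4, 7) = 7
Root (Player 2): min(6, -3, 7) = -3
Player 2 picks the child with the lowest value: D (value -3).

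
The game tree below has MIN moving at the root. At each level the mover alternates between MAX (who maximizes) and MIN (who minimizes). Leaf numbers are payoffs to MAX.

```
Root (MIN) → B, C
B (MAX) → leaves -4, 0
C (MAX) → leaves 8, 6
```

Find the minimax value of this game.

0

B (MAX): max(-4, 0) = 0
C (MAX): max(8, 6) = 8
Root (MIN): min(0, 8) = 0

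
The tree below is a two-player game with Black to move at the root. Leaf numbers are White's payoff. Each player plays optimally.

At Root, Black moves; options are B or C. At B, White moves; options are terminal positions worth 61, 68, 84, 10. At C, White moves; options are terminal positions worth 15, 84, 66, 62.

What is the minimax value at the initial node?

B (White): max(61, 68, 84, 10) = 84
C (White): max(15, 84, 66, 62) = 84
Root (Black): min(84, 84) = 84

84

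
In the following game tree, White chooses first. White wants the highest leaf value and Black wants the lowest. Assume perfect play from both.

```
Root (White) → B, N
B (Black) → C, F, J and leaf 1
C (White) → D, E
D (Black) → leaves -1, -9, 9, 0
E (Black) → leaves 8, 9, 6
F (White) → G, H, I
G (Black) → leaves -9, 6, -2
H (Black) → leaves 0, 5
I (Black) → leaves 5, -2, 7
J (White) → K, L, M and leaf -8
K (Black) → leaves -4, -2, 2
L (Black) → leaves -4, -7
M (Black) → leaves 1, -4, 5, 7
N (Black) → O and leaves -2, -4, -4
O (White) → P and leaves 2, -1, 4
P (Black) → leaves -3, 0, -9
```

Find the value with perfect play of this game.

-4

D (Black): min(-1, -9, 9, 0) = -9
E (Black): min(8, 9, 6) = 6
C (White): max(-9, 6) = 6
G (Black): min(-9, 6, -2) = -9
H (Black): min(0, 5) = 0
I (Black): min(5, -2, 7) = -2
F (White): max(-9, 0, -2) = 0
K (Black): min(-4, -2, 2) = -4
L (Black): min(-4, -7) = -7
M (Black): min(1, -4, 5, 7) = -4
J (White): max(-4, -7, -4, -8) = -4
B (Black): min(6, 0, -4, 1) = -4
P (Black): min(-3, 0, -9) = -9
O (White): max(-9, 2, -1, 4) = 4
N (Black): min(4, -2, -4, -4) = -4
Root (White): max(-4, -4) = -4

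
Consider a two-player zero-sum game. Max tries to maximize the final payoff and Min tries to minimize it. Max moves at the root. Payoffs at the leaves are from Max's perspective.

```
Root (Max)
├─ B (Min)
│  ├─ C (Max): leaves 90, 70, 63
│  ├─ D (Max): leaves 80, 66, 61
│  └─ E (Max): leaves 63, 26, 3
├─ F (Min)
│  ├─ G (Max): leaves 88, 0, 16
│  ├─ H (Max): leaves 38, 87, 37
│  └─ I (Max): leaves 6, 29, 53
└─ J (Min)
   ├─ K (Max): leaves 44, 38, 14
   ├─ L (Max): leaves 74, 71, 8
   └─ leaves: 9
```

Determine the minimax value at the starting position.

63

C (Max): max(90, 70, 63) = 90
D (Max): max(80, 66, 61) = 80
E (Max): max(63, 26, 3) = 63
B (Min): min(90, 80, 63) = 63
G (Max): max(88, 0, 16) = 88
H (Max): max(38, 87, 37) = 87
I (Max): max(6, 29, 53) = 53
F (Min): min(88, 87, 53) = 53
K (Max): max(44, 38, 14) = 44
L (Max): max(74, 71, 8) = 74
J (Min): min(44, 74, 9) = 9
Root (Max): max(63, 53, 9) = 63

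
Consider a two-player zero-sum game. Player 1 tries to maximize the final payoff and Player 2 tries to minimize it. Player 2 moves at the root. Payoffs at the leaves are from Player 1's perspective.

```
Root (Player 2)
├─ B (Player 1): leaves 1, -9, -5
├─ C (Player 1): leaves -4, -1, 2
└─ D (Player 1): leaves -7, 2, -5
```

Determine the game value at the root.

1

B (Player 1): max(1, -9, -5) = 1
C (Player 1): max(-4, -1, 2) = 2
D (Player 1): max(-7, 2, -5) = 2
Root (Player 2): min(1, 2, 2) = 1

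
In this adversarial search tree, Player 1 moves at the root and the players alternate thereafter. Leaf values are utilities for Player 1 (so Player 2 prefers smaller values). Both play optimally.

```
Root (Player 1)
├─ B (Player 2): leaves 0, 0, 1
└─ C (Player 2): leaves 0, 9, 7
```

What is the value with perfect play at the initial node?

B (Player 2): min(0, 0, 1) = 0
C (Player 2): min(0, 9, 7) = 0
Root (Player 1): max(0, 0) = 0

0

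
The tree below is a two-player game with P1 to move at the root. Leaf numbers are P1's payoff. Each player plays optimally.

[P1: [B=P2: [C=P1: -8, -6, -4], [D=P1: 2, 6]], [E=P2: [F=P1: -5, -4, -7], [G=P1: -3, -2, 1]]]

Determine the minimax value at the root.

C (P1): max(-8, -6, -4) = -4
D (P1): max(2, 6) = 6
B (P2): min(-4, 6) = -4
F (P1): max(-5, -4, -7) = -4
G (P1): max(-3, -2, 1) = 1
E (P2): min(-4, 1) = -4
Root (P1): max(-4, -4) = -4

-4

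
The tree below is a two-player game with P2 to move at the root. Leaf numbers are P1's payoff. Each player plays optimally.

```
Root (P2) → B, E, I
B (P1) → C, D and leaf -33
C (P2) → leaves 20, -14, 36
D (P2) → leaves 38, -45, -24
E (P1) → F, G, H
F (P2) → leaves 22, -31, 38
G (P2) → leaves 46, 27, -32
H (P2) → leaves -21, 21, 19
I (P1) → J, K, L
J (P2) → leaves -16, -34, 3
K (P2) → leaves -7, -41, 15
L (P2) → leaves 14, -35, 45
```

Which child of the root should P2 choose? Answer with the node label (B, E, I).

C (P2): min(20, -14, 36) = -14
D (P2): min(38, -45, -24) = -45
B (P1): max(-14, -45, -33) = -14
F (P2): min(22, -31, 38) = -31
G (P2): min(46, 27, -32) = -32
H (P2): min(-21, 21, 19) = -21
E (P1): max(-31, -32, -21) = -21
J (P2): min(-16, -34, 3) = -34
K (P2): min(-7, -41, 15) = -41
L (P2): min(14, -35, 45) = -35
I (P1): max(-34, -41, -35) = -34
Root (P2): min(-14, -21, -34) = -34
P2 picks the child with the lowest value: I (value -34).

I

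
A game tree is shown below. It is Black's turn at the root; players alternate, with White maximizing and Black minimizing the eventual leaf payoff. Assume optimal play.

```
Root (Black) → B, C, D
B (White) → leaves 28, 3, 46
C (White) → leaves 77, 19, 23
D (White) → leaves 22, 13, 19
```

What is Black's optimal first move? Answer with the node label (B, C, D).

B (White): max(28, 3, 46) = 46
C (White): max(77, 19, 23) = 77
D (White): max(22, 13, 19) = 22
Root (Black): min(46, 77, 22) = 22
Black picks the child with the lowest value: D (value 22).

D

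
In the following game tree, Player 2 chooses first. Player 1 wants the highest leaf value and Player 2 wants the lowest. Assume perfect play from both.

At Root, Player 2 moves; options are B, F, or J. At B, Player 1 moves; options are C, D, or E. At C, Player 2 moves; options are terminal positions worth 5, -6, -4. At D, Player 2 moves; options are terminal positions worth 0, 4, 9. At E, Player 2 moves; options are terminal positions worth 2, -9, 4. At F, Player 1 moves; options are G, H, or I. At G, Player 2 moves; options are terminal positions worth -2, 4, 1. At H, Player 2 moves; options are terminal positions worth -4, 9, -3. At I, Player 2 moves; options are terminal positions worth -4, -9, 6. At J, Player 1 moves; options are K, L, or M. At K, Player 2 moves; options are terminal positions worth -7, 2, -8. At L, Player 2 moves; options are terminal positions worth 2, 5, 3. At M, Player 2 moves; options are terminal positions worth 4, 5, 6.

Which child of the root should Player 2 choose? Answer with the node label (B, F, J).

C (Player 2): min(5, -6, -4) = -6
D (Player 2): min(0, 4, 9) = 0
E (Player 2): min(2, -9, 4) = -9
B (Player 1): max(-6, 0, -9) = 0
G (Player 2): min(-2, 4, 1) = -2
H (Player 2): min(-4, 9, -3) = -4
I (Player 2): min(-4, -9, 6) = -9
F (Player 1): max(-2, -4, -9) = -2
K (Player 2): min(-7, 2, -8) = -8
L (Player 2): min(2, 5, 3) = 2
M (Player 2): min(4, 5, 6) = 4
J (Player 1): max(-8, 2, 4) = 4
Root (Player 2): min(0, -2, 4) = -2
Player 2 picks the child with the lowest value: F (value -2).

F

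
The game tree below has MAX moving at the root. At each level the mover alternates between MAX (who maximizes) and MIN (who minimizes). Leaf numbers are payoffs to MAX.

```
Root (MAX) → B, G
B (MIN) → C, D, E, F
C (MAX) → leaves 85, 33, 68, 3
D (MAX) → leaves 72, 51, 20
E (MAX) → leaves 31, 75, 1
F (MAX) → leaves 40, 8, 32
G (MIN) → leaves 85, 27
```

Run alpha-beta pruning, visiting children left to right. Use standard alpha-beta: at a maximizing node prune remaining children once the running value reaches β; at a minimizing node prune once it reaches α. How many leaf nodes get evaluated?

14

C [α=-∞,β=+∞]: v=85
D [α=-∞,β=85]: v=72
E [α=-∞,β=72]: v=75 after child 2 ≥ β → β-cutoff, skip 1
F [α=-∞,β=72]: v=40
B [α=-∞,β=+∞]: v=40
G [α=40,β=+∞]: v=27
Root [α=-∞,β=+∞]: v=40
Leaves evaluated: 14 of 15.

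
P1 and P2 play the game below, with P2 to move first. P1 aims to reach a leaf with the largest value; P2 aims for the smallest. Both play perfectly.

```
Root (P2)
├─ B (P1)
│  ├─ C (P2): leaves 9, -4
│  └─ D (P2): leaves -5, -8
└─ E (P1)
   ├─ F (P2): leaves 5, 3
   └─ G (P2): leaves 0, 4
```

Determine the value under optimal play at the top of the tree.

-4

C (P2): min(9, -4) = -4
D (P2): min(-5, -8) = -8
B (P1): max(-4, -8) = -4
F (P2): min(5, 3) = 3
G (P2): min(0, 4) = 0
E (P1): max(3, 0) = 3
Root (P2): min(-4, 3) = -4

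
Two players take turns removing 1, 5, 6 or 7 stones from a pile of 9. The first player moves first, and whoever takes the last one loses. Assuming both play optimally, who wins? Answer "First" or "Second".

Compute winning (W) and losing (L) positions by backward induction:
i:   0  1  2  3  4  5  6  7  8  9
     W  L  W  L  W  L  W  W  W  W
Position 9 is W, so the first player wins.

First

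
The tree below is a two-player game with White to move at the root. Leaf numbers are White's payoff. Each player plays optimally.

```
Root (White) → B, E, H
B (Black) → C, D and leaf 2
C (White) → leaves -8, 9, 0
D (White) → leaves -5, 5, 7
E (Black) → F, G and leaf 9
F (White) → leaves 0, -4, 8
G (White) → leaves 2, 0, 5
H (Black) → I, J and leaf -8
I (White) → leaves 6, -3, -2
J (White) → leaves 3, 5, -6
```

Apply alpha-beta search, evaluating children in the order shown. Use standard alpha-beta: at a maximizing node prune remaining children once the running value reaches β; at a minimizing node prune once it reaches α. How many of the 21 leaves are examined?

C [α=-∞,β=+∞]: v=9
D [α=-∞,β=9]: v=7
B [α=-∞,β=+∞]: v=2
F [α=2,β=+∞]: v=8
G [α=2,β=8]: v=5
E [α=2,β=+∞]: v=5
I [α=5,β=+∞]: v=6
J [α=5,β=6]: v=5
H [α=5,β=+∞]: v=5 after child 2 ≤ α → α-cutoff, skip 1
Root [α=-∞,β=+∞]: v=5
Leaves evaluated: 20 of 21.

20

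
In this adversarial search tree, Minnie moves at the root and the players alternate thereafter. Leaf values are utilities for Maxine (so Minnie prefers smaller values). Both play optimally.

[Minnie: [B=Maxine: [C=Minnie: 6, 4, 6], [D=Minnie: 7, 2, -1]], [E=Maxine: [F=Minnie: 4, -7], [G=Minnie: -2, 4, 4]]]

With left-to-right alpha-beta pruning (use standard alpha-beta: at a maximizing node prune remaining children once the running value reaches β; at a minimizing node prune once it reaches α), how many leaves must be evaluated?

C [α=-∞,β=+∞]: v=4
D [α=4,β=+∞]: v=2 after child 2 ≤ α → α-cutoff, skip 1
B [α=-∞,β=+∞]: v=4
F [α=-∞,β=4]: v=-7
G [α=-7,β=4]: v=-2
E [α=-∞,β=4]: v=-2
Root [α=-∞,β=+∞]: v=-2
Leaves evaluated: 10 of 11.

10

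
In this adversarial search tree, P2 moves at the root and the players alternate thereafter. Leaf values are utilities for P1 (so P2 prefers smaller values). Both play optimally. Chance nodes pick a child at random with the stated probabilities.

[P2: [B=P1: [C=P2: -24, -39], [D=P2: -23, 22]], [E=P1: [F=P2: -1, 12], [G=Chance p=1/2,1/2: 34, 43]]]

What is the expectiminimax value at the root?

-23

C (P2): min(-24, -39) = -39
D (P2): min(-23, 22) = -23
B (P1): max(-39, -23) = -23
F (P2): min(-1, 12) = -1
G (Chance): 1/2·34 + 1/2·43 = 38.5
E (P1): max(-1, 38.5) = 38.5
Root (P2): min(-23, 38.5) = -23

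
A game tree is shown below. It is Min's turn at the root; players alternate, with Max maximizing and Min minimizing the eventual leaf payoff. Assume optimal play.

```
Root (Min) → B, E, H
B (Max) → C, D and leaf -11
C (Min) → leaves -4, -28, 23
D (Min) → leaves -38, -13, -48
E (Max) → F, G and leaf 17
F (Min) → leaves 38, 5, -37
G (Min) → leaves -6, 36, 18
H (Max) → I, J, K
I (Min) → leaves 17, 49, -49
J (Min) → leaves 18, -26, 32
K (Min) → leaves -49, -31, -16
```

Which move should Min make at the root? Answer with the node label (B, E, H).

C (Min): min(-4, -28, 23) = -28
D (Min): min(-38, -13, -48) = -48
B (Max): max(-28, -48, -11) = -11
F (Min): min(38, 5, -37) = -37
G (Min): min(-6, 36, 18) = -6
E (Max): max(-37, -6, 17) = 17
I (Min): min(17, 49, -49) = -49
J (Min): min(18, -26, 32) = -26
K (Min): min(-49, -31, -16) = -49
H (Max): max(-49, -26, -49) = -26
Root (Min): min(-11, 17, -26) = -26
Min picks the child with the lowest value: H (value -26).

H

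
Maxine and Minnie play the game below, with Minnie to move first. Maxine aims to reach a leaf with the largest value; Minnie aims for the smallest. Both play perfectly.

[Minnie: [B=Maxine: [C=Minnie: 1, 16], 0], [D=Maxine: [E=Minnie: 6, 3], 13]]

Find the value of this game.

C (Minnie): min(1, 16) = 1
B (Maxine): max(1, 0) = 1
E (Minnie): min(6, 3) = 3
D (Maxine): max(3, 13) = 13
Root (Minnie): min(1, 13) = 1

1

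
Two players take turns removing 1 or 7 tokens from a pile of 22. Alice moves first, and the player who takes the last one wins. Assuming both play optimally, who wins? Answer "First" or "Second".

i:   0  1  2  3  4  5  6  7  8  9 10 11 12 13 14 15 16 17 18 19 20 21 22
     L  W  L  W  L  W  L  W  L  W  L  W  L  W  L  W  L  W  L  W  L  W  L
Position 22 is L, so the second player wins.

Second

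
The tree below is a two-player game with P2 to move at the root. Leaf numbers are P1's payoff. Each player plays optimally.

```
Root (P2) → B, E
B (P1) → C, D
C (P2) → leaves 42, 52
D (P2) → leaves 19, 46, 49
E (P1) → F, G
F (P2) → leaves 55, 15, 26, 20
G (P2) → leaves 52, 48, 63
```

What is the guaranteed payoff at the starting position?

42

C (P2): min(42, 52) = 42
D (P2): min(19, 46, 49) = 19
B (P1): max(42, 19) = 42
F (P2): min(55, 15, 26, 20) = 15
G (P2): min(52, 48, 63) = 48
E (P1): max(15, 48) = 48
Root (P2): min(42, 48) = 42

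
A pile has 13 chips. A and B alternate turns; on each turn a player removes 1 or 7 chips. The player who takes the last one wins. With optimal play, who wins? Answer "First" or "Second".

First

Compute winning (W) and losing (L) positions by backward induction:
i:   0  1  2  3  4  5  6  7  8  9 10 11 12 13
     L  W  L  W  L  W  L  W  L  W  L  W  L  W
Position 13 is W, so the first player wins.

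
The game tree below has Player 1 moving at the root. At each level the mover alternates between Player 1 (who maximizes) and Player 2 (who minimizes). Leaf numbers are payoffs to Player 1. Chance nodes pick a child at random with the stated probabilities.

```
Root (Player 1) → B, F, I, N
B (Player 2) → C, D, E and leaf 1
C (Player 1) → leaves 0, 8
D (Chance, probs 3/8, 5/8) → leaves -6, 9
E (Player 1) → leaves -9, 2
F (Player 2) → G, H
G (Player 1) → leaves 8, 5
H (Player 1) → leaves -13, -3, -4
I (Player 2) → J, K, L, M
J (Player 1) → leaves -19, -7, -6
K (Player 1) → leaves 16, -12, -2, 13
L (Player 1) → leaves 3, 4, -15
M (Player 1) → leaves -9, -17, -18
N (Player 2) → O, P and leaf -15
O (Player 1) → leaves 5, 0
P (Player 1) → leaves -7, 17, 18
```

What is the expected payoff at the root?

1

C (Player 1): max(0, 8) = 8
D (Chance): 3/8·-6 + 5/8·9 = 3.38
E (Player 1): max(-9, 2) = 2
B (Player 2): min(8, 3.38, 2, 1) = 1
G (Player 1): max(8, 5) = 8
H (Player 1): max(-13, -3, -4) = -3
F (Player 2): min(8, -3) = -3
J (Player 1): max(-19, -7, -6) = -6
K (Player 1): max(16, -12, -2, 13) = 16
L (Player 1): max(3, 4, -15) = 4
M (Player 1): max(-9, -17, -18) = -9
I (Player 2): min(-6, 16, 4, -9) = -9
O (Player 1): max(5, 0) = 5
P (Player 1): max(-7, 17, 18) = 18
N (Player 2): min(5, 18, -15) = -15
Root (Player 1): max(1, -3, -9, -15) = 1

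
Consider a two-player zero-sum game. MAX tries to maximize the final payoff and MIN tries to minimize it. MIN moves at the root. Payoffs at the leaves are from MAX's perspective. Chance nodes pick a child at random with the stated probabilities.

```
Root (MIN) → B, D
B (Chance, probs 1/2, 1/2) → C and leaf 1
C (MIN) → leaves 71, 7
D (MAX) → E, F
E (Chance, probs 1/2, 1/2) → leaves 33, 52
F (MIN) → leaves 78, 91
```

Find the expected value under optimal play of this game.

4

C (MIN): min(71, 7) = 7
B (Chance): 1/2·7 + 1/2·1 = 4
E (Chance): 1/2·33 + 1/2·52 = 42.5
F (MIN): min(78, 91) = 78
D (MAX): max(42.5, 78) = 78
Root (MIN): min(4, 78) = 4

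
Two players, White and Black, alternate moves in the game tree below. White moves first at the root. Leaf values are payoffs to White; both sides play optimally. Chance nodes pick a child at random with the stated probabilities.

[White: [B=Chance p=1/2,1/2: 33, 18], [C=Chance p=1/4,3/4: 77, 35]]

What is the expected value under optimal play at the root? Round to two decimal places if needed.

45.5

B (Chance): 1/2·33 + 1/2·18 = 25.5
C (Chance): 1/4·77 + 3/4·35 = 45.5
Root (White): max(25.5, 45.5) = 45.5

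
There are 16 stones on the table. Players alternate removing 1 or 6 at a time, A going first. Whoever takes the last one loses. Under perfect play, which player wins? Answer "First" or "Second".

i:   0  1  2  3  4  5  6  7  8  9 10 11 12 13 14 15 16
     W  L  W  L  W  L  W  W  L  W  L  W  L  W  W  L  W
Position 16 is W, so the first player wins.

First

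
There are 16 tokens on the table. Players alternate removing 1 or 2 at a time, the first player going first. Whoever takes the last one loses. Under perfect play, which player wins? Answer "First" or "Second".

Second

W/L table (W = player to move can force a win):
i:   0  1  2  3  4  5  6  7  8  9 10 11 12 13 14 15 16
     W  L  W  W  L  W  W  L  W  W  L  W  W  L  W  W  L
Position 16 is L, so the second player wins.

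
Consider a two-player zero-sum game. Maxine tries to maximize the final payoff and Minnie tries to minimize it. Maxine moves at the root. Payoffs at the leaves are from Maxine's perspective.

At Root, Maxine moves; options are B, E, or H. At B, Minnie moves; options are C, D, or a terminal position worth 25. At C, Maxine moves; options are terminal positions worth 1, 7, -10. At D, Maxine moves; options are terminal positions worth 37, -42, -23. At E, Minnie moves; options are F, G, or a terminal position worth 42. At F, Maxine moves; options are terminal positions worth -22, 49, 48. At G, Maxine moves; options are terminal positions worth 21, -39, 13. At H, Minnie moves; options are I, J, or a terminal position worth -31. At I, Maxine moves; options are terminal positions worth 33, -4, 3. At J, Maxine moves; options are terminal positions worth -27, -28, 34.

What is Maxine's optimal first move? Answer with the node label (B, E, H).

C (Maxine): max(1, 7, -10) = 7
D (Maxine): max(37, -42, -23) = 37
B (Minnie): min(7, 37, 25) = 7
F (Maxine): max(-22, 49, 48) = 49
G (Maxine): max(21, -39, 13) = 21
E (Minnie): min(49, 21, 42) = 21
I (Maxine): max(33, -4, 3) = 33
J (Maxine): max(-27, -28, 34) = 34
H (Minnie): min(33, 34, -31) = -31
Root (Maxine): max(7, 21, -31) = 21
Maxine picks the child with the highest value: E (value 21).

E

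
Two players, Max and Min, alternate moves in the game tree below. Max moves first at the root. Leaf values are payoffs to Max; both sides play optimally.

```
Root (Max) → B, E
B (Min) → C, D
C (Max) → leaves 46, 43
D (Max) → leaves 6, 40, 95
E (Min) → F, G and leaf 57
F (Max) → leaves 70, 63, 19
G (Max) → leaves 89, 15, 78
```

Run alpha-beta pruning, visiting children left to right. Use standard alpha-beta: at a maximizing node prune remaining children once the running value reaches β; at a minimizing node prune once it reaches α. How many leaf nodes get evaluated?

C [α=-∞,β=+∞]: v=46
D [α=-∞,β=46]: v=95
B [α=-∞,β=+∞]: v=46
F [α=46,β=+∞]: v=70
G [α=46,β=70]: v=89 after child 1 ≥ β → β-cutoff, skip 2
E [α=46,β=+∞]: v=57
Root [α=-∞,β=+∞]: v=57
Leaves evaluated: 10 of 12.

10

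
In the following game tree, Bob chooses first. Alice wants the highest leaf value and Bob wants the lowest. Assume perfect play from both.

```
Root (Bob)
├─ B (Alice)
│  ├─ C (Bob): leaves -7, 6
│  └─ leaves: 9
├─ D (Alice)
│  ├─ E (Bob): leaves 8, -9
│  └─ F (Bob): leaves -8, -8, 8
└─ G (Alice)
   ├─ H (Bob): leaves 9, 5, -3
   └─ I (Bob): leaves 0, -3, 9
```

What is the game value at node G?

H: min(9, 5, -3) = -3
I: min(0, -3, 9) = -3
G: max(-3, -3) = -3

-3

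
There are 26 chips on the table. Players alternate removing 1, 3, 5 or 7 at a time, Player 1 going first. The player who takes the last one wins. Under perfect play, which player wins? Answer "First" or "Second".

i:   0  1  2  3  4  5  6  7  8  9 10 11 12 13 14 15 16 17 18 19 20 21 22 23 24 25 26
     L  W  L  W  L  W  L  W  L  W  L  W  L  W  L  W  L  W  L  W  L  W  L  W  L  W  L
Position 26 is L, so the second player wins.

Second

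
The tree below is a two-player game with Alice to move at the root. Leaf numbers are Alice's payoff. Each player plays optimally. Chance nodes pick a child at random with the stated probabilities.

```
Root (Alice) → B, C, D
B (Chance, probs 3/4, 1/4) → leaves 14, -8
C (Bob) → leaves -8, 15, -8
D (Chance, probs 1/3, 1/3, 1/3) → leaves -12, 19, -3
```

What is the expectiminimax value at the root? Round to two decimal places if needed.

8.5

B (Chance): 3/4·14 + 1/4·-8 = 8.5
C (Bob): min(-8, 15, -8) = -8
D (Chance): 1/3·-12 + 1/3·19 + 1/3·-3 = 1.33
Root (Alice): max(8.5, -8, 1.33) = 8.5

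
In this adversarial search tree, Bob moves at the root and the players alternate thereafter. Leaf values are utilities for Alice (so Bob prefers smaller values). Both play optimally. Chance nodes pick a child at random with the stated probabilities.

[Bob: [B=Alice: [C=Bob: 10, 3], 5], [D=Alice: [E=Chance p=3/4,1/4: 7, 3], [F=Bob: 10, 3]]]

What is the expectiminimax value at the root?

C (Bob): min(10, 3) = 3
B (Alice): max(3, 5) = 5
E (Chance): 3/4·7 + 1/4·3 = 6
F (Bob): min(10, 3) = 3
D (Alice): max(6, 3) = 6
Root (Bob): min(5, 6) = 5

5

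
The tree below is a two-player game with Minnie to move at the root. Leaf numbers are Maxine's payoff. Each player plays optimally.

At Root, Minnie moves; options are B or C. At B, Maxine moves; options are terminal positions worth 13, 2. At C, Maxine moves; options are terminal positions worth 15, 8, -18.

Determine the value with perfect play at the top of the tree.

13

B (Maxine): max(13, 2) = 13
C (Maxine): max(15, 8, -18) = 15
Root (Minnie): min(13, 15) = 13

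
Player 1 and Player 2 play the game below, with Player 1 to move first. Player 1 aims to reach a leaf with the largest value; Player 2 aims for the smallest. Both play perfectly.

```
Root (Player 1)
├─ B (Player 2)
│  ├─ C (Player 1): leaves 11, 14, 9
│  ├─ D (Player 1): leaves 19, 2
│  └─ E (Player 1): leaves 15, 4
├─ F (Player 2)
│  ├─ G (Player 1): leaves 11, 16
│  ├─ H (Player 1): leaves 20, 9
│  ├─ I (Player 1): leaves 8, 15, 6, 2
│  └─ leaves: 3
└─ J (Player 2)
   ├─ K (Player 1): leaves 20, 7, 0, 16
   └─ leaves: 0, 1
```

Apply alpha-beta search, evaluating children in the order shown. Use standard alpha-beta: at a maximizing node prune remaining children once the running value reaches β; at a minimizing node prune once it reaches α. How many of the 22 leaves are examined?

C [α=-∞,β=+∞]: v=14
D [α=-∞,β=14]: v=19 after child 1 ≥ β → β-cutoff, skip 1
E [α=-∞,β=14]: v=15 after child 1 ≥ β → β-cutoff, skip 1
B [α=-∞,β=+∞]: v=14
G [α=14,β=+∞]: v=16
H [α=14,β=16]: v=20 after child 1 ≥ β → β-cutoff, skip 1
I [α=14,β=16]: v=15
F [α=14,β=+∞]: v=3
K [α=14,β=+∞]: v=20
J [α=14,β=+∞]: v=0 after child 2 ≤ α → α-cutoff, skip 1
Root [α=-∞,β=+∞]: v=14
Leaves evaluated: 18 of 22.

18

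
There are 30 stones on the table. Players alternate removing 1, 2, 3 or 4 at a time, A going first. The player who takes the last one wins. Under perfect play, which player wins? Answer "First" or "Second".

Second

Compute winning (W) and losing (L) positions by backward induction:
i:   0  1  2  3  4  5  6  7  8  9 10 11 12 13 14 15 16 17 18 19 20 21 22 23 24 25 26 27 28 29 30
     L  W  W  W  W  L  W  W  W  W  L  W  W  W  W  L  W  W  W  W  L  W  W  W  W  L  W  W  W  W  L
Position 30 is L, so the second player wins.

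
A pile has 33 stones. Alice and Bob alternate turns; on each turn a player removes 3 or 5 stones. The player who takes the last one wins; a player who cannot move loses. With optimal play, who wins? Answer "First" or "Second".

Compute winning (W) and losing (L) positions by backward induction:
i:   0  1  2  3  4  5  6  7  8  9 10 11 12 13 14 15 16 17 18 19 20 21 22 23 24 25 26 27 28 29 30 31 32 33
     L  L  L  W  W  W  W  W  L  L  L  W  W  W  W  W  L  L  L  W  W  W  W  W  L  L  L  W  W  W  W  W  L  L
Position 33 is L, so the second player wins.

Second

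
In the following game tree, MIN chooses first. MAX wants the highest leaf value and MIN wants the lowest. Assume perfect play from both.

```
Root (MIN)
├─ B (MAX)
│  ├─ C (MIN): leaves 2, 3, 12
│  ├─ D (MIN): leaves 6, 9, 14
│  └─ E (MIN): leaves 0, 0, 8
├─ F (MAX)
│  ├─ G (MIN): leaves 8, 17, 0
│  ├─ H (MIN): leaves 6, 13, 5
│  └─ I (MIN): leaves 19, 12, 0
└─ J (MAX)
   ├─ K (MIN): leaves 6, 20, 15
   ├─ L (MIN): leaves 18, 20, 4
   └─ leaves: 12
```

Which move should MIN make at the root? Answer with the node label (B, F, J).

C (MIN): min(2, 3, 12) = 2
D (MIN): min(6, 9, 14) = 6
E (MIN): min(0, 0, 8) = 0
B (MAX): max(2, 6, 0) = 6
G (MIN): min(8, 17, 0) = 0
H (MIN): min(6, 13, 5) = 5
I (MIN): min(19, 12, 0) = 0
F (MAX): max(0, 5, 0) = 5
K (MIN): min(6, 20, 15) = 6
L (MIN): min(18, 20, 4) = 4
J (MAX): max(6, 4, 12) = 12
Root (MIN): min(6, 5, 12) = 5
MIN picks the child with the lowest value: F (value 5).

F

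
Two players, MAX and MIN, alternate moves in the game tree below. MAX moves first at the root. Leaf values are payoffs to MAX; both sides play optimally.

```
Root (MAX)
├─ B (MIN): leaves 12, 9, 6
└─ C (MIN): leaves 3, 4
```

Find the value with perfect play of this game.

B (MIN): min(12, 9, 6) = 6
C (MIN): min(3, 4) = 3
Root (MAX): max(6, 3) = 6

6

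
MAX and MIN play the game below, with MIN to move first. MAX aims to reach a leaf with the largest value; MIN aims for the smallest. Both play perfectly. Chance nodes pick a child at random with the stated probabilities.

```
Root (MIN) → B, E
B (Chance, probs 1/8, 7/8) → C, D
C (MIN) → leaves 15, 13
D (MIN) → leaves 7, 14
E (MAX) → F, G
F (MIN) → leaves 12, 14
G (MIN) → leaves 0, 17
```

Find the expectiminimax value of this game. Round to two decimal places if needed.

7.75

C (MIN): min(15, 13) = 13
D (MIN): min(7, 14) = 7
B (Chance): 1/8·13 + 7/8·7 = 7.75
F (MIN): min(12, 14) = 12
G (MIN): min(0, 17) = 0
E (MAX): max(12, 0) = 12
Root (MIN): min(7.75, 12) = 7.75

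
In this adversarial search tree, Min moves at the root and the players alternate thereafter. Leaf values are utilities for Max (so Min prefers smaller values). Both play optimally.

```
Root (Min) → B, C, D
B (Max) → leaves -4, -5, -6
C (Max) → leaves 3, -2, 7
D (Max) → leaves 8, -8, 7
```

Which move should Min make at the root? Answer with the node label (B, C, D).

B

B (Max): max(-4, -5, -6) = -4
C (Max): max(3, -2, 7) = 7
D (Max): max(8, -8, 7) = 8
Root (Min): min(-4, 7, 8) = -4
Min picks the child with the lowest value: B (value -4).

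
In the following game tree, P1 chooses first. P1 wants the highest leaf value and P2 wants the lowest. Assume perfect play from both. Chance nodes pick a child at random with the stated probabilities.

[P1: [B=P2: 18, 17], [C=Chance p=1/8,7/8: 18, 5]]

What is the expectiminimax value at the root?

17

B (P2): min(18, 17) = 17
C (Chance): 1/8·18 + 7/8·5 = 6.62
Root (P1): max(17, 6.62) = 17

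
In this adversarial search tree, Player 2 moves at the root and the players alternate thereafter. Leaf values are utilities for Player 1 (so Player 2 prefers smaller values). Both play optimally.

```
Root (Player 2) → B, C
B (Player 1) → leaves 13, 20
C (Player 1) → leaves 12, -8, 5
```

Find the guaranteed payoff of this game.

12

B (Player 1): max(13, 20) = 20
C (Player 1): max(12, -8, 5) = 12
Root (Player 2): min(20, 12) = 12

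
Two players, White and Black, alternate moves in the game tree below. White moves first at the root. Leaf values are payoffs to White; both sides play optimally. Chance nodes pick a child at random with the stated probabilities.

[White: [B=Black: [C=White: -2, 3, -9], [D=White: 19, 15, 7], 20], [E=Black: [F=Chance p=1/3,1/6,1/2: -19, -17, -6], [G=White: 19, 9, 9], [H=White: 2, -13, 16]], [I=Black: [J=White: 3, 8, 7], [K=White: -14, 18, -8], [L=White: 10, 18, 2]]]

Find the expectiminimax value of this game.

C (White): max(-2, 3, -9) = 3
D (White): max(19, 15, 7) = 19
B (Black): min(3, 19, 20) = 3
F (Chance): 1/3·-19 + 1/6·-17 + 1/2·-6 = -12.17
G (White): max(19, 9, 9) = 19
H (White): max(2, -13, 16) = 16
E (Black): min(-12.17, 19, 16) = -12.17
J (White): max(3, 8, 7) = 8
K (White): max(-14, 18, -8) = 18
L (White): max(10, 18, 2) = 18
I (Black): min(8, 18, 18) = 8
Root (White): max(3, -12.17, 8) = 8

8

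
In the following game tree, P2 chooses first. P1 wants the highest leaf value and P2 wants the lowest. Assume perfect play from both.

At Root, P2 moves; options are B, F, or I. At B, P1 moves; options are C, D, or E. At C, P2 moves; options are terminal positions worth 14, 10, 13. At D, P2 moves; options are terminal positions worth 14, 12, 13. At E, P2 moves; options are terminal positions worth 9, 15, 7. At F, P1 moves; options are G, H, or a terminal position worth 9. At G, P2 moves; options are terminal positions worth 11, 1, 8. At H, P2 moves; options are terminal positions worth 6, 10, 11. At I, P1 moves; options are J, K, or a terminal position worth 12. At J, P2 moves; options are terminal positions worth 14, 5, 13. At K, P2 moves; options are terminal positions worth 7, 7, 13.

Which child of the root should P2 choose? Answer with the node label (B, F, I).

C (P2): min(14, 10, 13) = 10
D (P2): min(14, 12, 13) = 12
E (P2): min(9, 15, 7) = 7
B (P1): max(10, 12, 7) = 12
G (P2): min(11, 1, 8) = 1
H (P2): min(6, 10, 11) = 6
F (P1): max(1, 6, 9) = 9
J (P2): min(14, 5, 13) = 5
K (P2): min(7, 7, 13) = 7
I (P1): max(5, 7, 12) = 12
Root (P2): min(12, 9, 12) = 9
P2 picks the child with the lowest value: F (value 9).

F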